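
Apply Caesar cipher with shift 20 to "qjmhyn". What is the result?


Caesar cipher: shift "qjmhyn" by 20
  'q' (pos 16) + 20 = pos 10 = 'k'
  'j' (pos 9) + 20 = pos 3 = 'd'
  'm' (pos 12) + 20 = pos 6 = 'g'
  'h' (pos 7) + 20 = pos 1 = 'b'
  'y' (pos 24) + 20 = pos 18 = 's'
  'n' (pos 13) + 20 = pos 7 = 'h'
Result: kdgbsh

kdgbsh


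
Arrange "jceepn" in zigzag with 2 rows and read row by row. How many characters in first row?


Zigzag "jceepn" into 2 rows:
Placing characters:
  'j' => row 0
  'c' => row 1
  'e' => row 0
  'e' => row 1
  'p' => row 0
  'n' => row 1
Rows:
  Row 0: "jep"
  Row 1: "cen"
First row length: 3

3


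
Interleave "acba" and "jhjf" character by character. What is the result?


Interleaving "acba" and "jhjf":
  Position 0: 'a' from first, 'j' from second => "aj"
  Position 1: 'c' from first, 'h' from second => "ch"
  Position 2: 'b' from first, 'j' from second => "bj"
  Position 3: 'a' from first, 'f' from second => "af"
Result: ajchbjaf

ajchbjaf


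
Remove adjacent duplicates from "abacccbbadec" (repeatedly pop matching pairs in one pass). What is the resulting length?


Input: abacccbbadec
Stack-based adjacent duplicate removal:
  Read 'a': push. Stack: a
  Read 'b': push. Stack: ab
  Read 'a': push. Stack: aba
  Read 'c': push. Stack: abac
  Read 'c': matches stack top 'c' => pop. Stack: aba
  Read 'c': push. Stack: abac
  Read 'b': push. Stack: abacb
  Read 'b': matches stack top 'b' => pop. Stack: abac
  Read 'a': push. Stack: abaca
  Read 'd': push. Stack: abacad
  Read 'e': push. Stack: abacade
  Read 'c': push. Stack: abacadec
Final stack: "abacadec" (length 8)

8


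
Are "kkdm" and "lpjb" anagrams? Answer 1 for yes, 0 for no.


Strings: "kkdm", "lpjb"
Sorted first:  dkkm
Sorted second: bjlp
Differ at position 0: 'd' vs 'b' => not anagrams

0


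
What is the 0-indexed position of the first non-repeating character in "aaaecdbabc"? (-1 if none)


Input: aaaecdbabc
Character frequencies:
  'a': 4
  'b': 2
  'c': 2
  'd': 1
  'e': 1
Scanning left to right for freq == 1:
  Position 0 ('a'): freq=4, skip
  Position 1 ('a'): freq=4, skip
  Position 2 ('a'): freq=4, skip
  Position 3 ('e'): unique! => answer = 3

3


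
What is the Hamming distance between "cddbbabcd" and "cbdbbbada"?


Comparing "cddbbabcd" and "cbdbbbada" position by position:
  Position 0: 'c' vs 'c' => same
  Position 1: 'd' vs 'b' => differ
  Position 2: 'd' vs 'd' => same
  Position 3: 'b' vs 'b' => same
  Position 4: 'b' vs 'b' => same
  Position 5: 'a' vs 'b' => differ
  Position 6: 'b' vs 'a' => differ
  Position 7: 'c' vs 'd' => differ
  Position 8: 'd' vs 'a' => differ
Total differences (Hamming distance): 5

5


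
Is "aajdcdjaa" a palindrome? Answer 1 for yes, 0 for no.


Input: aajdcdjaa
Reversed: aajdcdjaa
  Compare pos 0 ('a') with pos 8 ('a'): match
  Compare pos 1 ('a') with pos 7 ('a'): match
  Compare pos 2 ('j') with pos 6 ('j'): match
  Compare pos 3 ('d') with pos 5 ('d'): match
Result: palindrome

1


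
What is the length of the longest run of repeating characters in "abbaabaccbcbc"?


Input: "abbaabaccbcbc"
Scanning for longest run:
  Position 1 ('b'): new char, reset run to 1
  Position 2 ('b'): continues run of 'b', length=2
  Position 3 ('a'): new char, reset run to 1
  Position 4 ('a'): continues run of 'a', length=2
  Position 5 ('b'): new char, reset run to 1
  Position 6 ('a'): new char, reset run to 1
  Position 7 ('c'): new char, reset run to 1
  Position 8 ('c'): continues run of 'c', length=2
  Position 9 ('b'): new char, reset run to 1
  Position 10 ('c'): new char, reset run to 1
  Position 11 ('b'): new char, reset run to 1
  Position 12 ('c'): new char, reset run to 1
Longest run: 'b' with length 2

2


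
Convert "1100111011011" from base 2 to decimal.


Input: "1100111011011" in base 2
Positional expansion:
  Digit '1' (value 1) x 2^12 = 4096
  Digit '1' (value 1) x 2^11 = 2048
  Digit '0' (value 0) x 2^10 = 0
  Digit '0' (value 0) x 2^9 = 0
  Digit '1' (value 1) x 2^8 = 256
  Digit '1' (value 1) x 2^7 = 128
  Digit '1' (value 1) x 2^6 = 64
  Digit '0' (value 0) x 2^5 = 0
  Digit '1' (value 1) x 2^4 = 16
  Digit '1' (value 1) x 2^3 = 8
  Digit '0' (value 0) x 2^2 = 0
  Digit '1' (value 1) x 2^1 = 2
  Digit '1' (value 1) x 2^0 = 1
Sum = 6619

6619


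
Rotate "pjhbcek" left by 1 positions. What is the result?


Input: "pjhbcek", rotate left by 1
First 1 characters: "p"
Remaining characters: "jhbcek"
Concatenate remaining + first: "jhbcek" + "p" = "jhbcekp"

jhbcekp


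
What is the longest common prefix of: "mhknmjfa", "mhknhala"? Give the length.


Words: mhknmjfa, mhknhala
  Position 0: all 'm' => match
  Position 1: all 'h' => match
  Position 2: all 'k' => match
  Position 3: all 'n' => match
  Position 4: ('m', 'h') => mismatch, stop
LCP = "mhkn" (length 4)

4


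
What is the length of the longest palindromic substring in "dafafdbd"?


Input: "dafafdbd"
Checking substrings for palindromes:
  [1:4] "afa" (len 3) => palindrome
  [2:5] "faf" (len 3) => palindrome
  [5:8] "dbd" (len 3) => palindrome
Longest palindromic substring: "afa" with length 3

3


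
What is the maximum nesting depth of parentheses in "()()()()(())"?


Input: "()()()()(())"
Tracking depth:
  Position 0 '(': depth becomes 1
  Position 1 ')': depth becomes 0
  Position 2 '(': depth becomes 1
  Position 3 ')': depth becomes 0
  Position 4 '(': depth becomes 1
  Position 5 ')': depth becomes 0
  Position 6 '(': depth becomes 1
  Position 7 ')': depth becomes 0
  Position 8 '(': depth becomes 1
  Position 9 '(': depth becomes 2
  Position 10 ')': depth becomes 1
  Position 11 ')': depth becomes 0
Maximum depth reached: 2

2


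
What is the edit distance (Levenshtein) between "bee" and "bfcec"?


Computing edit distance: "bee" -> "bfcec"
DP table:
           b    f    c    e    c
      0    1    2    3    4    5
  b   1    0    1    2    3    4
  e   2    1    1    2    2    3
  e   3    2    2    2    2    3
Edit distance = dp[3][5] = 3

3


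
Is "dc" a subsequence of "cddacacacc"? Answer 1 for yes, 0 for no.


Check if "dc" is a subsequence of "cddacacacc"
Greedy scan:
  Position 0 ('c'): no match needed
  Position 1 ('d'): matches sub[0] = 'd'
  Position 2 ('d'): no match needed
  Position 3 ('a'): no match needed
  Position 4 ('c'): matches sub[1] = 'c'
  Position 5 ('a'): no match needed
  Position 6 ('c'): no match needed
  Position 7 ('a'): no match needed
  Position 8 ('c'): no match needed
  Position 9 ('c'): no match needed
All 2 characters matched => is a subsequence

1


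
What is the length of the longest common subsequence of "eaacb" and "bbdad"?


LCS of "eaacb" and "bbdad"
DP table:
           b    b    d    a    d
      0    0    0    0    0    0
  e   0    0    0    0    0    0
  a   0    0    0    0    1    1
  a   0    0    0    0    1    1
  c   0    0    0    0    1    1
  b   0    1    1    1    1    1
LCS length = dp[5][5] = 1

1


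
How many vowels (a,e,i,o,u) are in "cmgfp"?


Input: cmgfp
Checking each character:
  'c' at position 0: consonant
  'm' at position 1: consonant
  'g' at position 2: consonant
  'f' at position 3: consonant
  'p' at position 4: consonant
Total vowels: 0

0


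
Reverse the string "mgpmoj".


Input: mgpmoj
Reading characters right to left:
  Position 5: 'j'
  Position 4: 'o'
  Position 3: 'm'
  Position 2: 'p'
  Position 1: 'g'
  Position 0: 'm'
Reversed: jompgm

jompgm


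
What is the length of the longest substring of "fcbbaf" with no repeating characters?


Input: "fcbbaf"
Sliding window (track last position of each char):
  Position 0 ('f'): window [0,0] length 1 -- new best
  Position 1 ('c'): window [0,1] length 2 -- new best
  Position 2 ('b'): window [0,2] length 3 -- new best
  Position 3 ('b'): repeat (last at 2), move window start to 3
  Position 3 ('b'): window [3,3] length 1
  Position 4 ('a'): window [3,4] length 2
  Position 5 ('f'): window [3,5] length 3
Longest substring with no repeats: "fcb" with length 3

3


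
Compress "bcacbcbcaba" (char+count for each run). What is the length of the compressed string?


Input: bcacbcbcaba
Runs:
  'b' x 1 => "b1"
  'c' x 1 => "c1"
  'a' x 1 => "a1"
  'c' x 1 => "c1"
  'b' x 1 => "b1"
  'c' x 1 => "c1"
  'b' x 1 => "b1"
  'c' x 1 => "c1"
  'a' x 1 => "a1"
  'b' x 1 => "b1"
  'a' x 1 => "a1"
Compressed: "b1c1a1c1b1c1b1c1a1b1a1"
Compressed length: 22

22


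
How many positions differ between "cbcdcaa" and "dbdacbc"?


Comparing "cbcdcaa" and "dbdacbc" position by position:
  Position 0: 'c' vs 'd' => DIFFER
  Position 1: 'b' vs 'b' => same
  Position 2: 'c' vs 'd' => DIFFER
  Position 3: 'd' vs 'a' => DIFFER
  Position 4: 'c' vs 'c' => same
  Position 5: 'a' vs 'b' => DIFFER
  Position 6: 'a' vs 'c' => DIFFER
Positions that differ: 5

5


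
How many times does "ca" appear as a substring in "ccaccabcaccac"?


Searching for "ca" in "ccaccabcaccac"
Scanning each position:
  Position 0: "cc" => no
  Position 1: "ca" => MATCH
  Position 2: "ac" => no
  Position 3: "cc" => no
  Position 4: "ca" => MATCH
  Position 5: "ab" => no
  Position 6: "bc" => no
  Position 7: "ca" => MATCH
  Position 8: "ac" => no
  Position 9: "cc" => no
  Position 10: "ca" => MATCH
  Position 11: "ac" => no
Total occurrences: 4

4


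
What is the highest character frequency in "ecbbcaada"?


Input: ecbbcaada
Character counts:
  'a': 3
  'b': 2
  'c': 2
  'd': 1
  'e': 1
Maximum frequency: 3

3


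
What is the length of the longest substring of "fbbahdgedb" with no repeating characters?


Input: "fbbahdgedb"
Sliding window (track last position of each char):
  Position 0 ('f'): window [0,0] length 1 -- new best
  Position 1 ('b'): window [0,1] length 2 -- new best
  Position 2 ('b'): repeat (last at 1), move window start to 2
  Position 2 ('b'): window [2,2] length 1
  Position 3 ('a'): window [2,3] length 2
  Position 4 ('h'): window [2,4] length 3 -- new best
  Position 5 ('d'): window [2,5] length 4 -- new best
  Position 6 ('g'): window [2,6] length 5 -- new best
  Position 7 ('e'): window [2,7] length 6 -- new best
  Position 8 ('d'): repeat (last at 5), move window start to 6
  Position 8 ('d'): window [6,8] length 3
  Position 9 ('b'): window [6,9] length 4
Longest substring with no repeats: "bahdge" with length 6

6


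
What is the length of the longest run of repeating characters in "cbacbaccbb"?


Input: "cbacbaccbb"
Scanning for longest run:
  Position 1 ('b'): new char, reset run to 1
  Position 2 ('a'): new char, reset run to 1
  Position 3 ('c'): new char, reset run to 1
  Position 4 ('b'): new char, reset run to 1
  Position 5 ('a'): new char, reset run to 1
  Position 6 ('c'): new char, reset run to 1
  Position 7 ('c'): continues run of 'c', length=2
  Position 8 ('b'): new char, reset run to 1
  Position 9 ('b'): continues run of 'b', length=2
Longest run: 'c' with length 2

2


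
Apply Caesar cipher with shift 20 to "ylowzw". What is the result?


Caesar cipher: shift "ylowzw" by 20
  'y' (pos 24) + 20 = pos 18 = 's'
  'l' (pos 11) + 20 = pos 5 = 'f'
  'o' (pos 14) + 20 = pos 8 = 'i'
  'w' (pos 22) + 20 = pos 16 = 'q'
  'z' (pos 25) + 20 = pos 19 = 't'
  'w' (pos 22) + 20 = pos 16 = 'q'
Result: sfiqtq

sfiqtq


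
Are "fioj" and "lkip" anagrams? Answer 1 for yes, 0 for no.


Strings: "fioj", "lkip"
Sorted first:  fijo
Sorted second: iklp
Differ at position 0: 'f' vs 'i' => not anagrams

0


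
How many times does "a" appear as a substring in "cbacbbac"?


Searching for "a" in "cbacbbac"
Scanning each position:
  Position 0: "c" => no
  Position 1: "b" => no
  Position 2: "a" => MATCH
  Position 3: "c" => no
  Position 4: "b" => no
  Position 5: "b" => no
  Position 6: "a" => MATCH
  Position 7: "c" => no
Total occurrences: 2

2


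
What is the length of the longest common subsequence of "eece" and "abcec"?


LCS of "eece" and "abcec"
DP table:
           a    b    c    e    c
      0    0    0    0    0    0
  e   0    0    0    0    1    1
  e   0    0    0    0    1    1
  c   0    0    0    1    1    2
  e   0    0    0    1    2    2
LCS length = dp[4][5] = 2

2


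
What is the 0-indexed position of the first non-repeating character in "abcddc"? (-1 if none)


Input: abcddc
Character frequencies:
  'a': 1
  'b': 1
  'c': 2
  'd': 2
Scanning left to right for freq == 1:
  Position 0 ('a'): unique! => answer = 0

0


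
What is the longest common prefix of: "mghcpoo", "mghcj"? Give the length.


Words: mghcpoo, mghcj
  Position 0: all 'm' => match
  Position 1: all 'g' => match
  Position 2: all 'h' => match
  Position 3: all 'c' => match
  Position 4: ('p', 'j') => mismatch, stop
LCP = "mghc" (length 4)

4


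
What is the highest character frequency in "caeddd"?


Input: caeddd
Character counts:
  'a': 1
  'c': 1
  'd': 3
  'e': 1
Maximum frequency: 3

3


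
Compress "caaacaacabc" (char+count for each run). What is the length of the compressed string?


Input: caaacaacabc
Runs:
  'c' x 1 => "c1"
  'a' x 3 => "a3"
  'c' x 1 => "c1"
  'a' x 2 => "a2"
  'c' x 1 => "c1"
  'a' x 1 => "a1"
  'b' x 1 => "b1"
  'c' x 1 => "c1"
Compressed: "c1a3c1a2c1a1b1c1"
Compressed length: 16

16


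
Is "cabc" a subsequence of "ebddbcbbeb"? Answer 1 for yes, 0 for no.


Check if "cabc" is a subsequence of "ebddbcbbeb"
Greedy scan:
  Position 0 ('e'): no match needed
  Position 1 ('b'): no match needed
  Position 2 ('d'): no match needed
  Position 3 ('d'): no match needed
  Position 4 ('b'): no match needed
  Position 5 ('c'): matches sub[0] = 'c'
  Position 6 ('b'): no match needed
  Position 7 ('b'): no match needed
  Position 8 ('e'): no match needed
  Position 9 ('b'): no match needed
Only matched 1/4 characters => not a subsequence

0


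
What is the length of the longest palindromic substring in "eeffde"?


Input: "eeffde"
Checking substrings for palindromes:
  [0:2] "ee" (len 2) => palindrome
  [2:4] "ff" (len 2) => palindrome
Longest palindromic substring: "ee" with length 2

2


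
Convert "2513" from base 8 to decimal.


Input: "2513" in base 8
Positional expansion:
  Digit '2' (value 2) x 8^3 = 1024
  Digit '5' (value 5) x 8^2 = 320
  Digit '1' (value 1) x 8^1 = 8
  Digit '3' (value 3) x 8^0 = 3
Sum = 1355

1355


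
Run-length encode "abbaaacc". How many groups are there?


Input: abbaaacc
Scanning for consecutive runs:
  Group 1: 'a' x 1 (positions 0-0)
  Group 2: 'b' x 2 (positions 1-2)
  Group 3: 'a' x 3 (positions 3-5)
  Group 4: 'c' x 2 (positions 6-7)
Total groups: 4

4


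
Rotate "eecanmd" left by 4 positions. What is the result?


Input: "eecanmd", rotate left by 4
First 4 characters: "eeca"
Remaining characters: "nmd"
Concatenate remaining + first: "nmd" + "eeca" = "nmdeeca"

nmdeeca


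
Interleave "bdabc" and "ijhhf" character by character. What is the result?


Interleaving "bdabc" and "ijhhf":
  Position 0: 'b' from first, 'i' from second => "bi"
  Position 1: 'd' from first, 'j' from second => "dj"
  Position 2: 'a' from first, 'h' from second => "ah"
  Position 3: 'b' from first, 'h' from second => "bh"
  Position 4: 'c' from first, 'f' from second => "cf"
Result: bidjahbhcf

bidjahbhcf


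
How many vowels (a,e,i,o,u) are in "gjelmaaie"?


Input: gjelmaaie
Checking each character:
  'g' at position 0: consonant
  'j' at position 1: consonant
  'e' at position 2: vowel (running total: 1)
  'l' at position 3: consonant
  'm' at position 4: consonant
  'a' at position 5: vowel (running total: 2)
  'a' at position 6: vowel (running total: 3)
  'i' at position 7: vowel (running total: 4)
  'e' at position 8: vowel (running total: 5)
Total vowels: 5

5


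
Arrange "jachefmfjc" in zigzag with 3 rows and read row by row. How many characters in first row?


Zigzag "jachefmfjc" into 3 rows:
Placing characters:
  'j' => row 0
  'a' => row 1
  'c' => row 2
  'h' => row 1
  'e' => row 0
  'f' => row 1
  'm' => row 2
  'f' => row 1
  'j' => row 0
  'c' => row 1
Rows:
  Row 0: "jej"
  Row 1: "ahffc"
  Row 2: "cm"
First row length: 3

3


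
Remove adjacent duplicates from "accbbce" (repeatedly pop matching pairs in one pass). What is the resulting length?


Input: accbbce
Stack-based adjacent duplicate removal:
  Read 'a': push. Stack: a
  Read 'c': push. Stack: ac
  Read 'c': matches stack top 'c' => pop. Stack: a
  Read 'b': push. Stack: ab
  Read 'b': matches stack top 'b' => pop. Stack: a
  Read 'c': push. Stack: ac
  Read 'e': push. Stack: ace
Final stack: "ace" (length 3)

3


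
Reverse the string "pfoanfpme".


Input: pfoanfpme
Reading characters right to left:
  Position 8: 'e'
  Position 7: 'm'
  Position 6: 'p'
  Position 5: 'f'
  Position 4: 'n'
  Position 3: 'a'
  Position 2: 'o'
  Position 1: 'f'
  Position 0: 'p'
Reversed: empfnaofp

empfnaofp


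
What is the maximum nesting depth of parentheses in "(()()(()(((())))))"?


Input: "(()()(()(((())))))"
Tracking depth:
  Position 0 '(': depth becomes 1
  Position 1 '(': depth becomes 2
  Position 2 ')': depth becomes 1
  Position 3 '(': depth becomes 2
  Position 4 ')': depth becomes 1
  Position 5 '(': depth becomes 2
  Position 6 '(': depth becomes 3
  Position 7 ')': depth becomes 2
  Position 8 '(': depth becomes 3
  Position 9 '(': depth becomes 4
  Position 10 '(': depth becomes 5
  Position 11 '(': depth becomes 6
  Position 12 ')': depth becomes 5
  Position 13 ')': depth becomes 4
  Position 14 ')': depth becomes 3
  Position 15 ')': depth becomes 2
  Position 16 ')': depth becomes 1
  Position 17 ')': depth becomes 0
Maximum depth reached: 6

6


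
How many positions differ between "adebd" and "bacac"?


Comparing "adebd" and "bacac" position by position:
  Position 0: 'a' vs 'b' => DIFFER
  Position 1: 'd' vs 'a' => DIFFER
  Position 2: 'e' vs 'c' => DIFFER
  Position 3: 'b' vs 'a' => DIFFER
  Position 4: 'd' vs 'c' => DIFFER
Positions that differ: 5

5


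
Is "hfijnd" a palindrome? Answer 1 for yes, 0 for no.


Input: hfijnd
Reversed: dnjifh
  Compare pos 0 ('h') with pos 5 ('d'): MISMATCH
  Compare pos 1 ('f') with pos 4 ('n'): MISMATCH
  Compare pos 2 ('i') with pos 3 ('j'): MISMATCH
Result: not a palindrome

0


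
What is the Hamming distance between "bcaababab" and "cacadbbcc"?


Comparing "bcaababab" and "cacadbbcc" position by position:
  Position 0: 'b' vs 'c' => differ
  Position 1: 'c' vs 'a' => differ
  Position 2: 'a' vs 'c' => differ
  Position 3: 'a' vs 'a' => same
  Position 4: 'b' vs 'd' => differ
  Position 5: 'a' vs 'b' => differ
  Position 6: 'b' vs 'b' => same
  Position 7: 'a' vs 'c' => differ
  Position 8: 'b' vs 'c' => differ
Total differences (Hamming distance): 7

7


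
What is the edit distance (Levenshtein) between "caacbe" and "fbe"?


Computing edit distance: "caacbe" -> "fbe"
DP table:
           f    b    e
      0    1    2    3
  c   1    1    2    3
  a   2    2    2    3
  a   3    3    3    3
  c   4    4    4    4
  b   5    5    4    5
  e   6    6    5    4
Edit distance = dp[6][3] = 4

4


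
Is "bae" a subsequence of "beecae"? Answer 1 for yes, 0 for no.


Check if "bae" is a subsequence of "beecae"
Greedy scan:
  Position 0 ('b'): matches sub[0] = 'b'
  Position 1 ('e'): no match needed
  Position 2 ('e'): no match needed
  Position 3 ('c'): no match needed
  Position 4 ('a'): matches sub[1] = 'a'
  Position 5 ('e'): matches sub[2] = 'e'
All 3 characters matched => is a subsequence

1


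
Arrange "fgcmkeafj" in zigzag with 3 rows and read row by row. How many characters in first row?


Zigzag "fgcmkeafj" into 3 rows:
Placing characters:
  'f' => row 0
  'g' => row 1
  'c' => row 2
  'm' => row 1
  'k' => row 0
  'e' => row 1
  'a' => row 2
  'f' => row 1
  'j' => row 0
Rows:
  Row 0: "fkj"
  Row 1: "gmef"
  Row 2: "ca"
First row length: 3

3


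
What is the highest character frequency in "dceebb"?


Input: dceebb
Character counts:
  'b': 2
  'c': 1
  'd': 1
  'e': 2
Maximum frequency: 2

2


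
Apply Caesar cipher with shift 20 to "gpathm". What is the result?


Caesar cipher: shift "gpathm" by 20
  'g' (pos 6) + 20 = pos 0 = 'a'
  'p' (pos 15) + 20 = pos 9 = 'j'
  'a' (pos 0) + 20 = pos 20 = 'u'
  't' (pos 19) + 20 = pos 13 = 'n'
  'h' (pos 7) + 20 = pos 1 = 'b'
  'm' (pos 12) + 20 = pos 6 = 'g'
Result: ajunbg

ajunbg


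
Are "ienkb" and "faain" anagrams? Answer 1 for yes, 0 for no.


Strings: "ienkb", "faain"
Sorted first:  beikn
Sorted second: aafin
Differ at position 0: 'b' vs 'a' => not anagrams

0


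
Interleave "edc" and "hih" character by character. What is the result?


Interleaving "edc" and "hih":
  Position 0: 'e' from first, 'h' from second => "eh"
  Position 1: 'd' from first, 'i' from second => "di"
  Position 2: 'c' from first, 'h' from second => "ch"
Result: ehdich

ehdich


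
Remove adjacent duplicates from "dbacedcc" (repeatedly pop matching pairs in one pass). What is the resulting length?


Input: dbacedcc
Stack-based adjacent duplicate removal:
  Read 'd': push. Stack: d
  Read 'b': push. Stack: db
  Read 'a': push. Stack: dba
  Read 'c': push. Stack: dbac
  Read 'e': push. Stack: dbace
  Read 'd': push. Stack: dbaced
  Read 'c': push. Stack: dbacedc
  Read 'c': matches stack top 'c' => pop. Stack: dbaced
Final stack: "dbaced" (length 6)

6


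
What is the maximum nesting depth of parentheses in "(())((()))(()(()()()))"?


Input: "(())((()))(()(()()()))"
Tracking depth:
  Position 0 '(': depth becomes 1
  Position 1 '(': depth becomes 2
  Position 2 ')': depth becomes 1
  Position 3 ')': depth becomes 0
  Position 4 '(': depth becomes 1
  Position 5 '(': depth becomes 2
  Position 6 '(': depth becomes 3
  Position 7 ')': depth becomes 2
  Position 8 ')': depth becomes 1
  Position 9 ')': depth becomes 0
  Position 10 '(': depth becomes 1
  Position 11 '(': depth becomes 2
  Position 12 ')': depth becomes 1
  Position 13 '(': depth becomes 2
  Position 14 '(': depth becomes 3
  Position 15 ')': depth becomes 2
  Position 16 '(': depth becomes 3
  Position 17 ')': depth becomes 2
  Position 18 '(': depth becomes 3
  Position 19 ')': depth becomes 2
  Position 20 ')': depth becomes 1
  Position 21 ')': depth becomes 0
Maximum depth reached: 3

3


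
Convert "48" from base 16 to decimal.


Input: "48" in base 16
Positional expansion:
  Digit '4' (value 4) x 16^1 = 64
  Digit '8' (value 8) x 16^0 = 8
Sum = 72

72


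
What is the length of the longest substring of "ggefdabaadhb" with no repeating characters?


Input: "ggefdabaadhb"
Sliding window (track last position of each char):
  Position 0 ('g'): window [0,0] length 1 -- new best
  Position 1 ('g'): repeat (last at 0), move window start to 1
  Position 1 ('g'): window [1,1] length 1
  Position 2 ('e'): window [1,2] length 2 -- new best
  Position 3 ('f'): window [1,3] length 3 -- new best
  Position 4 ('d'): window [1,4] length 4 -- new best
  Position 5 ('a'): window [1,5] length 5 -- new best
  Position 6 ('b'): window [1,6] length 6 -- new best
  Position 7 ('a'): repeat (last at 5), move window start to 6
  Position 7 ('a'): window [6,7] length 2
  Position 8 ('a'): repeat (last at 7), move window start to 8
  Position 8 ('a'): window [8,8] length 1
  Position 9 ('d'): window [8,9] length 2
  Position 10 ('h'): window [8,10] length 3
  Position 11 ('b'): window [8,11] length 4
Longest substring with no repeats: "gefdab" with length 6

6


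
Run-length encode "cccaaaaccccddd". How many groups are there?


Input: cccaaaaccccddd
Scanning for consecutive runs:
  Group 1: 'c' x 3 (positions 0-2)
  Group 2: 'a' x 4 (positions 3-6)
  Group 3: 'c' x 4 (positions 7-10)
  Group 4: 'd' x 3 (positions 11-13)
Total groups: 4

4


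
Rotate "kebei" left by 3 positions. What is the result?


Input: "kebei", rotate left by 3
First 3 characters: "keb"
Remaining characters: "ei"
Concatenate remaining + first: "ei" + "keb" = "eikeb"

eikeb


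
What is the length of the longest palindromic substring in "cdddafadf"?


Input: "cdddafadf"
Checking substrings for palindromes:
  [3:8] "dafad" (len 5) => palindrome
  [1:4] "ddd" (len 3) => palindrome
  [4:7] "afa" (len 3) => palindrome
  [1:3] "dd" (len 2) => palindrome
  [2:4] "dd" (len 2) => palindrome
Longest palindromic substring: "dafad" with length 5

5


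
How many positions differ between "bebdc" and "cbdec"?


Comparing "bebdc" and "cbdec" position by position:
  Position 0: 'b' vs 'c' => DIFFER
  Position 1: 'e' vs 'b' => DIFFER
  Position 2: 'b' vs 'd' => DIFFER
  Position 3: 'd' vs 'e' => DIFFER
  Position 4: 'c' vs 'c' => same
Positions that differ: 4

4


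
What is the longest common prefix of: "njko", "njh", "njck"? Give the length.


Words: njko, njh, njck
  Position 0: all 'n' => match
  Position 1: all 'j' => match
  Position 2: ('k', 'h', 'c') => mismatch, stop
LCP = "nj" (length 2)

2


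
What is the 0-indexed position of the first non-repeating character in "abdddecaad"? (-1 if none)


Input: abdddecaad
Character frequencies:
  'a': 3
  'b': 1
  'c': 1
  'd': 4
  'e': 1
Scanning left to right for freq == 1:
  Position 0 ('a'): freq=3, skip
  Position 1 ('b'): unique! => answer = 1

1


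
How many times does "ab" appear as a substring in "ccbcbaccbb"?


Searching for "ab" in "ccbcbaccbb"
Scanning each position:
  Position 0: "cc" => no
  Position 1: "cb" => no
  Position 2: "bc" => no
  Position 3: "cb" => no
  Position 4: "ba" => no
  Position 5: "ac" => no
  Position 6: "cc" => no
  Position 7: "cb" => no
  Position 8: "bb" => no
Total occurrences: 0

0


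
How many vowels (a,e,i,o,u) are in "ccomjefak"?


Input: ccomjefak
Checking each character:
  'c' at position 0: consonant
  'c' at position 1: consonant
  'o' at position 2: vowel (running total: 1)
  'm' at position 3: consonant
  'j' at position 4: consonant
  'e' at position 5: vowel (running total: 2)
  'f' at position 6: consonant
  'a' at position 7: vowel (running total: 3)
  'k' at position 8: consonant
Total vowels: 3

3


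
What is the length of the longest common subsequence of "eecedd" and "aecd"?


LCS of "eecedd" and "aecd"
DP table:
           a    e    c    d
      0    0    0    0    0
  e   0    0    1    1    1
  e   0    0    1    1    1
  c   0    0    1    2    2
  e   0    0    1    2    2
  d   0    0    1    2    3
  d   0    0    1    2    3
LCS length = dp[6][4] = 3

3


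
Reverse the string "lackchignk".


Input: lackchignk
Reading characters right to left:
  Position 9: 'k'
  Position 8: 'n'
  Position 7: 'g'
  Position 6: 'i'
  Position 5: 'h'
  Position 4: 'c'
  Position 3: 'k'
  Position 2: 'c'
  Position 1: 'a'
  Position 0: 'l'
Reversed: kngihckcal

kngihckcal


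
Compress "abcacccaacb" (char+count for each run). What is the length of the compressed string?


Input: abcacccaacb
Runs:
  'a' x 1 => "a1"
  'b' x 1 => "b1"
  'c' x 1 => "c1"
  'a' x 1 => "a1"
  'c' x 3 => "c3"
  'a' x 2 => "a2"
  'c' x 1 => "c1"
  'b' x 1 => "b1"
Compressed: "a1b1c1a1c3a2c1b1"
Compressed length: 16

16


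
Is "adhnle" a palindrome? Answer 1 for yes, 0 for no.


Input: adhnle
Reversed: elnhda
  Compare pos 0 ('a') with pos 5 ('e'): MISMATCH
  Compare pos 1 ('d') with pos 4 ('l'): MISMATCH
  Compare pos 2 ('h') with pos 3 ('n'): MISMATCH
Result: not a palindrome

0


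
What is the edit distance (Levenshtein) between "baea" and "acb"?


Computing edit distance: "baea" -> "acb"
DP table:
           a    c    b
      0    1    2    3
  b   1    1    2    2
  a   2    1    2    3
  e   3    2    2    3
  a   4    3    3    3
Edit distance = dp[4][3] = 3

3


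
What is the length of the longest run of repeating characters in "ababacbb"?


Input: "ababacbb"
Scanning for longest run:
  Position 1 ('b'): new char, reset run to 1
  Position 2 ('a'): new char, reset run to 1
  Position 3 ('b'): new char, reset run to 1
  Position 4 ('a'): new char, reset run to 1
  Position 5 ('c'): new char, reset run to 1
  Position 6 ('b'): new char, reset run to 1
  Position 7 ('b'): continues run of 'b', length=2
Longest run: 'b' with length 2

2


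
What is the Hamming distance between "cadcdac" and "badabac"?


Comparing "cadcdac" and "badabac" position by position:
  Position 0: 'c' vs 'b' => differ
  Position 1: 'a' vs 'a' => same
  Position 2: 'd' vs 'd' => same
  Position 3: 'c' vs 'a' => differ
  Position 4: 'd' vs 'b' => differ
  Position 5: 'a' vs 'a' => same
  Position 6: 'c' vs 'c' => same
Total differences (Hamming distance): 3

3


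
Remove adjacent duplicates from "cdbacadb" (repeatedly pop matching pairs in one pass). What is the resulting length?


Input: cdbacadb
Stack-based adjacent duplicate removal:
  Read 'c': push. Stack: c
  Read 'd': push. Stack: cd
  Read 'b': push. Stack: cdb
  Read 'a': push. Stack: cdba
  Read 'c': push. Stack: cdbac
  Read 'a': push. Stack: cdbaca
  Read 'd': push. Stack: cdbacad
  Read 'b': push. Stack: cdbacadb
Final stack: "cdbacadb" (length 8)

8


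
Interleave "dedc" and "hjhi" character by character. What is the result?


Interleaving "dedc" and "hjhi":
  Position 0: 'd' from first, 'h' from second => "dh"
  Position 1: 'e' from first, 'j' from second => "ej"
  Position 2: 'd' from first, 'h' from second => "dh"
  Position 3: 'c' from first, 'i' from second => "ci"
Result: dhejdhci

dhejdhci


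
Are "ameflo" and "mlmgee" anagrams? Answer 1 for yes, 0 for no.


Strings: "ameflo", "mlmgee"
Sorted first:  aeflmo
Sorted second: eeglmm
Differ at position 0: 'a' vs 'e' => not anagrams

0


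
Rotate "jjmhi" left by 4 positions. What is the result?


Input: "jjmhi", rotate left by 4
First 4 characters: "jjmh"
Remaining characters: "i"
Concatenate remaining + first: "i" + "jjmh" = "ijjmh"

ijjmh


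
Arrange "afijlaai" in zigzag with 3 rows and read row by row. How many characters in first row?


Zigzag "afijlaai" into 3 rows:
Placing characters:
  'a' => row 0
  'f' => row 1
  'i' => row 2
  'j' => row 1
  'l' => row 0
  'a' => row 1
  'a' => row 2
  'i' => row 1
Rows:
  Row 0: "al"
  Row 1: "fjai"
  Row 2: "ia"
First row length: 2

2


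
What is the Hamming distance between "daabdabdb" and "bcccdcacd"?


Comparing "daabdabdb" and "bcccdcacd" position by position:
  Position 0: 'd' vs 'b' => differ
  Position 1: 'a' vs 'c' => differ
  Position 2: 'a' vs 'c' => differ
  Position 3: 'b' vs 'c' => differ
  Position 4: 'd' vs 'd' => same
  Position 5: 'a' vs 'c' => differ
  Position 6: 'b' vs 'a' => differ
  Position 7: 'd' vs 'c' => differ
  Position 8: 'b' vs 'd' => differ
Total differences (Hamming distance): 8

8


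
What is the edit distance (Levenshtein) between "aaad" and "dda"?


Computing edit distance: "aaad" -> "dda"
DP table:
           d    d    a
      0    1    2    3
  a   1    1    2    2
  a   2    2    2    2
  a   3    3    3    2
  d   4    3    3    3
Edit distance = dp[4][3] = 3

3


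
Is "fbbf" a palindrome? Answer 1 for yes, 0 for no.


Input: fbbf
Reversed: fbbf
  Compare pos 0 ('f') with pos 3 ('f'): match
  Compare pos 1 ('b') with pos 2 ('b'): match
Result: palindrome

1


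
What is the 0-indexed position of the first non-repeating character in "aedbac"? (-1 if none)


Input: aedbac
Character frequencies:
  'a': 2
  'b': 1
  'c': 1
  'd': 1
  'e': 1
Scanning left to right for freq == 1:
  Position 0 ('a'): freq=2, skip
  Position 1 ('e'): unique! => answer = 1

1


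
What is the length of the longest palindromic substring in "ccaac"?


Input: "ccaac"
Checking substrings for palindromes:
  [1:5] "caac" (len 4) => palindrome
  [0:2] "cc" (len 2) => palindrome
  [2:4] "aa" (len 2) => palindrome
Longest palindromic substring: "caac" with length 4

4


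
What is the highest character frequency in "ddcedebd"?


Input: ddcedebd
Character counts:
  'b': 1
  'c': 1
  'd': 4
  'e': 2
Maximum frequency: 4

4


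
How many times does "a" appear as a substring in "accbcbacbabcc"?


Searching for "a" in "accbcbacbabcc"
Scanning each position:
  Position 0: "a" => MATCH
  Position 1: "c" => no
  Position 2: "c" => no
  Position 3: "b" => no
  Position 4: "c" => no
  Position 5: "b" => no
  Position 6: "a" => MATCH
  Position 7: "c" => no
  Position 8: "b" => no
  Position 9: "a" => MATCH
  Position 10: "b" => no
  Position 11: "c" => no
  Position 12: "c" => no
Total occurrences: 3

3


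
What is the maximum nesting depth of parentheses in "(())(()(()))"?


Input: "(())(()(()))"
Tracking depth:
  Position 0 '(': depth becomes 1
  Position 1 '(': depth becomes 2
  Position 2 ')': depth becomes 1
  Position 3 ')': depth becomes 0
  Position 4 '(': depth becomes 1
  Position 5 '(': depth becomes 2
  Position 6 ')': depth becomes 1
  Position 7 '(': depth becomes 2
  Position 8 '(': depth becomes 3
  Position 9 ')': depth becomes 2
  Position 10 ')': depth becomes 1
  Position 11 ')': depth becomes 0
Maximum depth reached: 3

3


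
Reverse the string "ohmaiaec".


Input: ohmaiaec
Reading characters right to left:
  Position 7: 'c'
  Position 6: 'e'
  Position 5: 'a'
  Position 4: 'i'
  Position 3: 'a'
  Position 2: 'm'
  Position 1: 'h'
  Position 0: 'o'
Reversed: ceaiamho

ceaiamho


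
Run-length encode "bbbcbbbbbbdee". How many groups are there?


Input: bbbcbbbbbbdee
Scanning for consecutive runs:
  Group 1: 'b' x 3 (positions 0-2)
  Group 2: 'c' x 1 (positions 3-3)
  Group 3: 'b' x 6 (positions 4-9)
  Group 4: 'd' x 1 (positions 10-10)
  Group 5: 'e' x 2 (positions 11-12)
Total groups: 5

5


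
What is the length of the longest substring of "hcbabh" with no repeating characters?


Input: "hcbabh"
Sliding window (track last position of each char):
  Position 0 ('h'): window [0,0] length 1 -- new best
  Position 1 ('c'): window [0,1] length 2 -- new best
  Position 2 ('b'): window [0,2] length 3 -- new best
  Position 3 ('a'): window [0,3] length 4 -- new best
  Position 4 ('b'): repeat (last at 2), move window start to 3
  Position 4 ('b'): window [3,4] length 2
  Position 5 ('h'): window [3,5] length 3
Longest substring with no repeats: "hcba" with length 4

4


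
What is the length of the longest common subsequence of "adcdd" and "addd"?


LCS of "adcdd" and "addd"
DP table:
           a    d    d    d
      0    0    0    0    0
  a   0    1    1    1    1
  d   0    1    2    2    2
  c   0    1    2    2    2
  d   0    1    2    3    3
  d   0    1    2    3    4
LCS length = dp[5][4] = 4

4


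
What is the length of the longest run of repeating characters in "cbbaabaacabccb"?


Input: "cbbaabaacabccb"
Scanning for longest run:
  Position 1 ('b'): new char, reset run to 1
  Position 2 ('b'): continues run of 'b', length=2
  Position 3 ('a'): new char, reset run to 1
  Position 4 ('a'): continues run of 'a', length=2
  Position 5 ('b'): new char, reset run to 1
  Position 6 ('a'): new char, reset run to 1
  Position 7 ('a'): continues run of 'a', length=2
  Position 8 ('c'): new char, reset run to 1
  Position 9 ('a'): new char, reset run to 1
  Position 10 ('b'): new char, reset run to 1
  Position 11 ('c'): new char, reset run to 1
  Position 12 ('c'): continues run of 'c', length=2
  Position 13 ('b'): new char, reset run to 1
Longest run: 'b' with length 2

2


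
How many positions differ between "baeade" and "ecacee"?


Comparing "baeade" and "ecacee" position by position:
  Position 0: 'b' vs 'e' => DIFFER
  Position 1: 'a' vs 'c' => DIFFER
  Position 2: 'e' vs 'a' => DIFFER
  Position 3: 'a' vs 'c' => DIFFER
  Position 4: 'd' vs 'e' => DIFFER
  Position 5: 'e' vs 'e' => same
Positions that differ: 5

5


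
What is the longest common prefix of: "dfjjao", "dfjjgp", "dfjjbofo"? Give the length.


Words: dfjjao, dfjjgp, dfjjbofo
  Position 0: all 'd' => match
  Position 1: all 'f' => match
  Position 2: all 'j' => match
  Position 3: all 'j' => match
  Position 4: ('a', 'g', 'b') => mismatch, stop
LCP = "dfjj" (length 4)

4


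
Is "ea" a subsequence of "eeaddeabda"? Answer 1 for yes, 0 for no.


Check if "ea" is a subsequence of "eeaddeabda"
Greedy scan:
  Position 0 ('e'): matches sub[0] = 'e'
  Position 1 ('e'): no match needed
  Position 2 ('a'): matches sub[1] = 'a'
  Position 3 ('d'): no match needed
  Position 4 ('d'): no match needed
  Position 5 ('e'): no match needed
  Position 6 ('a'): no match needed
  Position 7 ('b'): no match needed
  Position 8 ('d'): no match needed
  Position 9 ('a'): no match needed
All 2 characters matched => is a subsequence

1


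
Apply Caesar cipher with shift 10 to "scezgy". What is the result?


Caesar cipher: shift "scezgy" by 10
  's' (pos 18) + 10 = pos 2 = 'c'
  'c' (pos 2) + 10 = pos 12 = 'm'
  'e' (pos 4) + 10 = pos 14 = 'o'
  'z' (pos 25) + 10 = pos 9 = 'j'
  'g' (pos 6) + 10 = pos 16 = 'q'
  'y' (pos 24) + 10 = pos 8 = 'i'
Result: cmojqi

cmojqi


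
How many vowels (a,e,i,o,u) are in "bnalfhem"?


Input: bnalfhem
Checking each character:
  'b' at position 0: consonant
  'n' at position 1: consonant
  'a' at position 2: vowel (running total: 1)
  'l' at position 3: consonant
  'f' at position 4: consonant
  'h' at position 5: consonant
  'e' at position 6: vowel (running total: 2)
  'm' at position 7: consonant
Total vowels: 2

2


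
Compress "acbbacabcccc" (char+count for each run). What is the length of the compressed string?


Input: acbbacabcccc
Runs:
  'a' x 1 => "a1"
  'c' x 1 => "c1"
  'b' x 2 => "b2"
  'a' x 1 => "a1"
  'c' x 1 => "c1"
  'a' x 1 => "a1"
  'b' x 1 => "b1"
  'c' x 4 => "c4"
Compressed: "a1c1b2a1c1a1b1c4"
Compressed length: 16

16


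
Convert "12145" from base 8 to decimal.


Input: "12145" in base 8
Positional expansion:
  Digit '1' (value 1) x 8^4 = 4096
  Digit '2' (value 2) x 8^3 = 1024
  Digit '1' (value 1) x 8^2 = 64
  Digit '4' (value 4) x 8^1 = 32
  Digit '5' (value 5) x 8^0 = 5
Sum = 5221

5221


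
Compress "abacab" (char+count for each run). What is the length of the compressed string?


Input: abacab
Runs:
  'a' x 1 => "a1"
  'b' x 1 => "b1"
  'a' x 1 => "a1"
  'c' x 1 => "c1"
  'a' x 1 => "a1"
  'b' x 1 => "b1"
Compressed: "a1b1a1c1a1b1"
Compressed length: 12

12


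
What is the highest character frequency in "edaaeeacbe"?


Input: edaaeeacbe
Character counts:
  'a': 3
  'b': 1
  'c': 1
  'd': 1
  'e': 4
Maximum frequency: 4

4


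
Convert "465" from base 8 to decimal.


Input: "465" in base 8
Positional expansion:
  Digit '4' (value 4) x 8^2 = 256
  Digit '6' (value 6) x 8^1 = 48
  Digit '5' (value 5) x 8^0 = 5
Sum = 309

309


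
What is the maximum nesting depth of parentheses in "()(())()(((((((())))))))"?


Input: "()(())()(((((((())))))))"
Tracking depth:
  Position 0 '(': depth becomes 1
  Position 1 ')': depth becomes 0
  Position 2 '(': depth becomes 1
  Position 3 '(': depth becomes 2
  Position 4 ')': depth becomes 1
  Position 5 ')': depth becomes 0
  Position 6 '(': depth becomes 1
  Position 7 ')': depth becomes 0
  Position 8 '(': depth becomes 1
  Position 9 '(': depth becomes 2
  Position 10 '(': depth becomes 3
  Position 11 '(': depth becomes 4
  Position 12 '(': depth becomes 5
  Position 13 '(': depth becomes 6
  Position 14 '(': depth becomes 7
  Position 15 '(': depth becomes 8
  Position 16 ')': depth becomes 7
  Position 17 ')': depth becomes 6
  Position 18 ')': depth becomes 5
  Position 19 ')': depth becomes 4
  Position 20 ')': depth becomes 3
  Position 21 ')': depth becomes 2
  Position 22 ')': depth becomes 1
  Position 23 ')': depth becomes 0
Maximum depth reached: 8

8


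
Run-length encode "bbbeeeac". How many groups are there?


Input: bbbeeeac
Scanning for consecutive runs:
  Group 1: 'b' x 3 (positions 0-2)
  Group 2: 'e' x 3 (positions 3-5)
  Group 3: 'a' x 1 (positions 6-6)
  Group 4: 'c' x 1 (positions 7-7)
Total groups: 4

4


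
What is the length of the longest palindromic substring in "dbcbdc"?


Input: "dbcbdc"
Checking substrings for palindromes:
  [0:5] "dbcbd" (len 5) => palindrome
  [1:4] "bcb" (len 3) => palindrome
Longest palindromic substring: "dbcbd" with length 5

5


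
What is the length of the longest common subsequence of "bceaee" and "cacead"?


LCS of "bceaee" and "cacead"
DP table:
           c    a    c    e    a    d
      0    0    0    0    0    0    0
  b   0    0    0    0    0    0    0
  c   0    1    1    1    1    1    1
  e   0    1    1    1    2    2    2
  a   0    1    2    2    2    3    3
  e   0    1    2    2    3    3    3
  e   0    1    2    2    3    3    3
LCS length = dp[6][6] = 3

3
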